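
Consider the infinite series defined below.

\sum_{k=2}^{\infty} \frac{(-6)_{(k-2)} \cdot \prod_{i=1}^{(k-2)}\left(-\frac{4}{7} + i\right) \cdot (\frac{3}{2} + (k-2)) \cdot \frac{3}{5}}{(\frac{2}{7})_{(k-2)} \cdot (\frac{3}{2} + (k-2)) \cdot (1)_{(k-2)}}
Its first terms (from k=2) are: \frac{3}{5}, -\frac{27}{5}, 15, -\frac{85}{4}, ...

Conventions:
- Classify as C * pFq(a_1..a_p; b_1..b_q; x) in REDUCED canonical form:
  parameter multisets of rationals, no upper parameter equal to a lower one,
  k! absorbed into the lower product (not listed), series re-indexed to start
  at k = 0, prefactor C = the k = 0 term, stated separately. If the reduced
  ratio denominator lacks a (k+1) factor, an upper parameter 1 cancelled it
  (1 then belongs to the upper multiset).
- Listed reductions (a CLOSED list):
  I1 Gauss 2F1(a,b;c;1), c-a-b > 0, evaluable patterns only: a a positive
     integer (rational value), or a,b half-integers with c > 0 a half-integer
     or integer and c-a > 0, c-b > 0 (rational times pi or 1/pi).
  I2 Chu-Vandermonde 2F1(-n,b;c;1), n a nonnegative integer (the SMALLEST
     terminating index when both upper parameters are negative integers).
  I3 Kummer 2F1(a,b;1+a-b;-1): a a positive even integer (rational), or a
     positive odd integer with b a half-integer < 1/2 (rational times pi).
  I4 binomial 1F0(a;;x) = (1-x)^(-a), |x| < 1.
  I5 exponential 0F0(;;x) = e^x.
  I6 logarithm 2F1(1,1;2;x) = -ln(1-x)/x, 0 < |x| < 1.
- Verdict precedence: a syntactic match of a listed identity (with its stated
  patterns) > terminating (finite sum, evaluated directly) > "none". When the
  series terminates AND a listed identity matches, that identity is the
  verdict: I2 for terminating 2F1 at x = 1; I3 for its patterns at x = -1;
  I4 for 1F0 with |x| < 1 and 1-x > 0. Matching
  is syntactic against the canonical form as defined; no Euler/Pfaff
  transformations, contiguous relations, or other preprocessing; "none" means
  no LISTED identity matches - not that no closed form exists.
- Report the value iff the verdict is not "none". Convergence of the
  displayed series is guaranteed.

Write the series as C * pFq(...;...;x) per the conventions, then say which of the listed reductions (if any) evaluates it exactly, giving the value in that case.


With C = \frac{3}{5}: the canonical form is 2F1(-6, \frac{3}{7}; \frac{2}{7}; 1). Verdict: Vandermonde's identity (I2) fires (terminating 2F1 at x = 1 with n = 6, b = 3/7, c = \frac{2}{7}). Hence: -\frac{1989}{17020}.

Key step: from the first term \frac{3}{5}: k + 3/2 divides numerator and denominator alike; C = 3/5, x = 1 after cancelling.
Adjacent-term ratio: r(k) = 1 * (k-6) (k+\frac{3}{7}) / [(k+\frac{2}{7}) (k+1)] ; factor over Q: parameters, x = 1, and C = \frac{3}{5}.


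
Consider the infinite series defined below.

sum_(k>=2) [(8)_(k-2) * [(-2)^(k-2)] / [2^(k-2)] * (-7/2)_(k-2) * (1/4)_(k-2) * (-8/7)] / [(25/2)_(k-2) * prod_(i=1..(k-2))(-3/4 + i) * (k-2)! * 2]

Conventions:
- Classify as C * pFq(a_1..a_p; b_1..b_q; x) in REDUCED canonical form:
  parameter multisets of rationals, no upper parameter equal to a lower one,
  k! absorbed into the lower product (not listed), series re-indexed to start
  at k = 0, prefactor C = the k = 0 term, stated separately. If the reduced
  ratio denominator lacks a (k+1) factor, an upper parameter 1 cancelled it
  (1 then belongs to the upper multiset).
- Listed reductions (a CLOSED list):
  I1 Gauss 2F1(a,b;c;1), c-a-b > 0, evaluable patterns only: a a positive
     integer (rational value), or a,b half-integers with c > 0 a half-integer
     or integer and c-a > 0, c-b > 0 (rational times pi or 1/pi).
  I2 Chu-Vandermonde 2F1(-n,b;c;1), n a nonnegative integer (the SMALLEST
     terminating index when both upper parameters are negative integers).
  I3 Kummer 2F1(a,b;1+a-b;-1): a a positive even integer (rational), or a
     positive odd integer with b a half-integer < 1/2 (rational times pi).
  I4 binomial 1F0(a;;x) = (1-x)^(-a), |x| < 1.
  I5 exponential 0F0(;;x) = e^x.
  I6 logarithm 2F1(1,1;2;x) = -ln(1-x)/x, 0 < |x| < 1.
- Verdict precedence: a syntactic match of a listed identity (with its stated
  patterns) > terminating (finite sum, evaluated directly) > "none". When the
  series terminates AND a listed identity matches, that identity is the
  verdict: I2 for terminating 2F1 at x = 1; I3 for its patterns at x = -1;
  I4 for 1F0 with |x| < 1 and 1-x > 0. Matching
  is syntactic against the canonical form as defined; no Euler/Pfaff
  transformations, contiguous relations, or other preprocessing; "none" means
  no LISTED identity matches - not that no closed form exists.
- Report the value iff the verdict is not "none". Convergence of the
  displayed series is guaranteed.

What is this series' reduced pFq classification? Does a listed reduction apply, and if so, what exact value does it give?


Canonical form: C = -4/7 times 2F1 with upper {-7/2, 8}, lower {25/2}, x = -1. Verdict: this is Kummer (I3) (x = -1; c = 25/2 equals 1+a-b for upper {-7/2, 8}: listed pattern). Its exact value is -7429/2240.

Key observation: with t_0 = -4/7, the lower running product (prefactor -4/7) is a rising factorial.
Step ratio: r(k) = (-1) * (k-7/2) (k+8) / [(k+25/2) (k+1)] - rational in k. x = (-1); t_0 = -4/7; negate the roots.


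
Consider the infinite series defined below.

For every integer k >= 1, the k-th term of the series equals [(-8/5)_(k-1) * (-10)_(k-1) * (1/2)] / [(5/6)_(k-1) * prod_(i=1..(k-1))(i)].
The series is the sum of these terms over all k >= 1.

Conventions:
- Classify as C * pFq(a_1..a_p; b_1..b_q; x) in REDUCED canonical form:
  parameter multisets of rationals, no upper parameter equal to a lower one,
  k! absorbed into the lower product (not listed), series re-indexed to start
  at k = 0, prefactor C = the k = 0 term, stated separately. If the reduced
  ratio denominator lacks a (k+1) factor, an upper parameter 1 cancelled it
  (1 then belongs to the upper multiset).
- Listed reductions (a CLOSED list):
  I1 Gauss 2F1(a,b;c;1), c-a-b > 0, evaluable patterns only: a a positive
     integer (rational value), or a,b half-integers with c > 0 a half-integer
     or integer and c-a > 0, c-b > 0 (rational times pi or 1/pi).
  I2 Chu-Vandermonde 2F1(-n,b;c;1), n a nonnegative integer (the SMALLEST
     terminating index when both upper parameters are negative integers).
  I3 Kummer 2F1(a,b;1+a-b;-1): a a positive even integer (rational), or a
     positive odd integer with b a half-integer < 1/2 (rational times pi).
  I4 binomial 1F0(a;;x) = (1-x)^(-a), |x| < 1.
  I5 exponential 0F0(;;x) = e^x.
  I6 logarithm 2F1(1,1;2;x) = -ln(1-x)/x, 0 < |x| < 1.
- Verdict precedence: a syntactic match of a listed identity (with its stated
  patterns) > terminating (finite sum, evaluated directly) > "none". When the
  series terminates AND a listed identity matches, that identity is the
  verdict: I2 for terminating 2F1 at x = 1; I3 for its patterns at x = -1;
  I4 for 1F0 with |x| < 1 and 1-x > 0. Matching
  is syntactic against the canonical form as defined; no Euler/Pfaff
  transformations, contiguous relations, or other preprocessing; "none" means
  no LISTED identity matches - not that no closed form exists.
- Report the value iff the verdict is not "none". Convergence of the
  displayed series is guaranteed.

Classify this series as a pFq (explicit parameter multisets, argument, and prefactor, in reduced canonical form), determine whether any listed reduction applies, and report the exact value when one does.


Key step: x = 1 and the product of the first k integers (C = 1/2) is k!.
Adjacent-term ratio: r(k) = 1 * (k-10) (k-8/5) / [(k+5/6) (k+1)] ; factor over Q: parameters, x = 1, and C = 1/2.

Prefactor 1/2, argument 1: 2F1 with upper {-10, -8/5} over lower {5/6}. Verdict: this is Chu-Vandermonde (I2) (terminating 2F1 at x = 1 with n = 10, b = -8/5, c = 5/6). Sum: 30450074207253091069/1450529490722656250.


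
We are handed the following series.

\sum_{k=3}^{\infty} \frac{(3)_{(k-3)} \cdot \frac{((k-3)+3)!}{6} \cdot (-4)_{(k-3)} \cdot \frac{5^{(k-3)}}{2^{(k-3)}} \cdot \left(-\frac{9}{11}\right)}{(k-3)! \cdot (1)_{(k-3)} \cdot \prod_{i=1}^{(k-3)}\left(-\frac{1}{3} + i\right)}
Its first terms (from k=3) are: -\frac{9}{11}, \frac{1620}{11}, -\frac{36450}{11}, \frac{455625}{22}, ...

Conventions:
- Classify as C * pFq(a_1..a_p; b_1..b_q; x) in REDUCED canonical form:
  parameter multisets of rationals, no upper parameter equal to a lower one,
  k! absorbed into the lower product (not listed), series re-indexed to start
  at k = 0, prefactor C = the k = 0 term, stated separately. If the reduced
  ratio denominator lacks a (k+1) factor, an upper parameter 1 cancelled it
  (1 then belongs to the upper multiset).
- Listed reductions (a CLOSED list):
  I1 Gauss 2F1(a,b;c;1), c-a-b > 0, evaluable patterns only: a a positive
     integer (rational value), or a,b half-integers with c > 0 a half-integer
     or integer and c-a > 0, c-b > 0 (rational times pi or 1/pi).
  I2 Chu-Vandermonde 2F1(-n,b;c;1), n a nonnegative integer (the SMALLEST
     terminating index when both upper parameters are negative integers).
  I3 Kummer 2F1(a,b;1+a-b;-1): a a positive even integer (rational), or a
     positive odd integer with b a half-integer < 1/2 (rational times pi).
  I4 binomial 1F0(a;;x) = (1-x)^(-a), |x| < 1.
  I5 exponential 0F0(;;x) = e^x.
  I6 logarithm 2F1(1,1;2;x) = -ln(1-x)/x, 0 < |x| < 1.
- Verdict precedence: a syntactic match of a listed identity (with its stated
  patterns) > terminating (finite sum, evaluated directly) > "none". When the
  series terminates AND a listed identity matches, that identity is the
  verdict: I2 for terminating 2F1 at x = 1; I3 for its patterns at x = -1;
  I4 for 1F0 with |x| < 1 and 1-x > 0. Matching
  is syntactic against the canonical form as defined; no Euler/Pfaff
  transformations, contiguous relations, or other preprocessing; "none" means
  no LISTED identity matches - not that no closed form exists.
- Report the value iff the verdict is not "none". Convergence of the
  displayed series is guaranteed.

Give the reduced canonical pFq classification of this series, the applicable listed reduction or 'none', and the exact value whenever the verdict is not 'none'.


The series (x = \frac{5}{2}) is 3F2: upper {-4, 3, 4}, lower {\frac{2}{3}, 1}, prefactor -\frac{9}{11}. Verdict: terminating at k = 4: the factor (-4)_k kills every later term; summing the 5 survivors is exact. Value: -\frac{75595203}{3872}.

The tell: with t_0 = -\frac{9}{11}, the lower running product (C = -9/11, x = 5/2) is a rising factorial.
Term ratio: r(k) = \frac{5}{2} * (k-4) (k+3) (k+4) / [(k+\frac{2}{3}) (k+1) (k+1)] - poly over poly, x = \frac{5}{2} from leading terms; C = -\frac{9}{11} at k = 0.


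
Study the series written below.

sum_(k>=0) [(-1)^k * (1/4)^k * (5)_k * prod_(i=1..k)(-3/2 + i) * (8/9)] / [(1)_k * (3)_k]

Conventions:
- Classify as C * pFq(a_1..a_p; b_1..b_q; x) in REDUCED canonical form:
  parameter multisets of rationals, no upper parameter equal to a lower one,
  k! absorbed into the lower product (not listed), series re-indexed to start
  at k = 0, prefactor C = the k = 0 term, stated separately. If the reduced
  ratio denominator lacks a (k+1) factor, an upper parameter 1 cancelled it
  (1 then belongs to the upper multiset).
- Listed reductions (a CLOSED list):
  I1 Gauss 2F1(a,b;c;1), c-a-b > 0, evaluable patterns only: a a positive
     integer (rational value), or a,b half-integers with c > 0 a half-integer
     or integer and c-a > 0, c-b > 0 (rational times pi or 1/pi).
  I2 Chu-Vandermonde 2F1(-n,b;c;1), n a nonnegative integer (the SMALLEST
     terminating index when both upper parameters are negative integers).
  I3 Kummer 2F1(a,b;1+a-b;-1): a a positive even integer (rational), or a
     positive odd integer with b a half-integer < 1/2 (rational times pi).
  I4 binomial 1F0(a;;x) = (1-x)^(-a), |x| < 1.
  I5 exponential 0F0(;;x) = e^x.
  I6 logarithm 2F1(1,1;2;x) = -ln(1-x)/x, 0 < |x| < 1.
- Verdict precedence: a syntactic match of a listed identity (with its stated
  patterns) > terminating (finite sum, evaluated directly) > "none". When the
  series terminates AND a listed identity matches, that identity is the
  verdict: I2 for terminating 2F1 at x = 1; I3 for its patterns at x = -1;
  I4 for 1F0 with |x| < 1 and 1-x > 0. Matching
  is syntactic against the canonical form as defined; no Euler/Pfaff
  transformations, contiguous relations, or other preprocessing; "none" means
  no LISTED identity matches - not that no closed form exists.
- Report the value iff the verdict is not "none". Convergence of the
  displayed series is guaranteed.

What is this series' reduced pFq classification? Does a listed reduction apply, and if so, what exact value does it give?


This is 8/9 * 2F1(-1/2, 5; 3; -1/4) in reduced canonical form. Verdict: none. No listed pattern accepts 2F1(-1/2, 5; 3; -1/4).

First insight: with t_0 = 8/9, (1)_k (C = 8/9, x = -1/4) is k! itself.
Adjacent-term ratio: r(k) = (-1/4) * (k-1/2) (k+5) / [(k+3) (k+1)] - rational in k, leading ratio (-1/4); with t_0 = 8/9, classification follows.


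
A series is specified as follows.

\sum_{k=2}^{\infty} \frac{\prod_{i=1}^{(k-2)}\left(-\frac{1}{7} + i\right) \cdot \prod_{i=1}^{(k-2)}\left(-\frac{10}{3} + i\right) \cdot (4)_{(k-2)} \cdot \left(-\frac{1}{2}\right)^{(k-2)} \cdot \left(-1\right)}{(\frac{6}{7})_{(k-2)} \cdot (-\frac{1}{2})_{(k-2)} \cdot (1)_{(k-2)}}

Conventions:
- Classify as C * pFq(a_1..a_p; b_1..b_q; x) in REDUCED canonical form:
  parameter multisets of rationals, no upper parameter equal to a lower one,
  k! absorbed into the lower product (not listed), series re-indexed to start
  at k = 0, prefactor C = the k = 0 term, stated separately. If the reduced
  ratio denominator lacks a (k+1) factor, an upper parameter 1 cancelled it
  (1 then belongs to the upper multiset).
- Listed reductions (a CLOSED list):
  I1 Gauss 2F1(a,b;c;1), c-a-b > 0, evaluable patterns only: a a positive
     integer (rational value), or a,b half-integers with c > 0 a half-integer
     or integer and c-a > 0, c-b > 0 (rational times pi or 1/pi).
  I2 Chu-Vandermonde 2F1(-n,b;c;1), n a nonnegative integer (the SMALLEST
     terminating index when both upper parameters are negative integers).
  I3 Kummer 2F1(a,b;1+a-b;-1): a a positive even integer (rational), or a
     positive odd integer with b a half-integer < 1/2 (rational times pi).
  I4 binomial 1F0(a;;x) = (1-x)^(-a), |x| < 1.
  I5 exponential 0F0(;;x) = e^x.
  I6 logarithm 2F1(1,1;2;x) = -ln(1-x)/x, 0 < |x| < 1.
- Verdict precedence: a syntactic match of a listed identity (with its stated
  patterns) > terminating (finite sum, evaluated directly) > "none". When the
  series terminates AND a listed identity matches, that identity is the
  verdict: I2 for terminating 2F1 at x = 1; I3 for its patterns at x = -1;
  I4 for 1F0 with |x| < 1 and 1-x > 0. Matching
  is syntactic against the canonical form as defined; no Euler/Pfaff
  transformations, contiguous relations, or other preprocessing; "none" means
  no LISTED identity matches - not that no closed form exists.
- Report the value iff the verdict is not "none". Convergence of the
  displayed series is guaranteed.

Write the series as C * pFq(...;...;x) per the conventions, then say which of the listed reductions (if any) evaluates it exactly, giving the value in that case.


This is -1 * 2F1(-\frac{7}{3}, 4; -\frac{1}{2}; -\frac{1}{2}) in reduced canonical form. Verdict: none. Every listed pattern misses the 2F1 form at -\frac{1}{2}, upper {-\frac{7}{3}, 4}.

First insight: from the first term -1: the parameter 6/7 appears in both the upper and lower lists and cancels.
Step ratio: r(k) = -\frac{1}{2} * (k-\frac{7}{3}) (k+4) / [(k-\frac{1}{2}) (k+1)] - poly over poly, x = -\frac{1}{2} from leading terms; C = -1 at k = 0.


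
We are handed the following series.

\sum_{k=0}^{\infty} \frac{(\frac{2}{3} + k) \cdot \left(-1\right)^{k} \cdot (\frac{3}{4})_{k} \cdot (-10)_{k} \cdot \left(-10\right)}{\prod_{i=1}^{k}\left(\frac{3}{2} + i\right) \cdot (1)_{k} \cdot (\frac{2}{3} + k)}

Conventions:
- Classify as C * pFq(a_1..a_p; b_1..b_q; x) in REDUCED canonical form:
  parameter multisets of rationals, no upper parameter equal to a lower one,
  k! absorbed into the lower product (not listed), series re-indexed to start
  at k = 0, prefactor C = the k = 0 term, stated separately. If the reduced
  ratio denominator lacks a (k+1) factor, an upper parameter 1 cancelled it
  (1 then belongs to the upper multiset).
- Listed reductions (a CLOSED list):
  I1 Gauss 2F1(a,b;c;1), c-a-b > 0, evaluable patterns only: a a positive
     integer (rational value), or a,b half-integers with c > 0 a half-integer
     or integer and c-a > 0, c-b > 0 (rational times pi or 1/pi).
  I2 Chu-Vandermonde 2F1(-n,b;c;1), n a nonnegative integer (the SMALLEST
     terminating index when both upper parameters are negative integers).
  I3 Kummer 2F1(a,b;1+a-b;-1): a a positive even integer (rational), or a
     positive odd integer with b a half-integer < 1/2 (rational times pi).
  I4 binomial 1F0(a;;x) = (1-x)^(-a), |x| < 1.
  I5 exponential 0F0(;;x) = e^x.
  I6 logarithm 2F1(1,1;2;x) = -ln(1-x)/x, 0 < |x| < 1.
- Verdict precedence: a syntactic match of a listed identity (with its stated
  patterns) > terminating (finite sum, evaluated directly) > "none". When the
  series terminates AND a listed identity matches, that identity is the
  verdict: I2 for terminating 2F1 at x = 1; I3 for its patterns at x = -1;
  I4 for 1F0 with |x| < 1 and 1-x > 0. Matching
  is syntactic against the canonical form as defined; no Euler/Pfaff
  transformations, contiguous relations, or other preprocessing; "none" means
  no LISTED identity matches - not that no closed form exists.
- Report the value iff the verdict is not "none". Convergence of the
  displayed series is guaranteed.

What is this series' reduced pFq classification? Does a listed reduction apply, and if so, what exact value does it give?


Reduced: x = -1, 2F1, upper = {-10, \frac{3}{4}}, lower = {\frac{5}{2}}, C = -10. Verdict: terminating. With -10 upstairs the series is a 11-term polynomial sum; evaluated term by term. Sum: -\frac{65968375}{113152}.

Key observation: t_0 being -10, (1)_k (C = -10, x = -1) is k! itself.
Term ratio: r(k) = -1 * (k-10) (k+\frac{3}{4}) / [(k+\frac{5}{2}) (k+1)] ; factor over Q: parameters, x = -1, and C = -10.


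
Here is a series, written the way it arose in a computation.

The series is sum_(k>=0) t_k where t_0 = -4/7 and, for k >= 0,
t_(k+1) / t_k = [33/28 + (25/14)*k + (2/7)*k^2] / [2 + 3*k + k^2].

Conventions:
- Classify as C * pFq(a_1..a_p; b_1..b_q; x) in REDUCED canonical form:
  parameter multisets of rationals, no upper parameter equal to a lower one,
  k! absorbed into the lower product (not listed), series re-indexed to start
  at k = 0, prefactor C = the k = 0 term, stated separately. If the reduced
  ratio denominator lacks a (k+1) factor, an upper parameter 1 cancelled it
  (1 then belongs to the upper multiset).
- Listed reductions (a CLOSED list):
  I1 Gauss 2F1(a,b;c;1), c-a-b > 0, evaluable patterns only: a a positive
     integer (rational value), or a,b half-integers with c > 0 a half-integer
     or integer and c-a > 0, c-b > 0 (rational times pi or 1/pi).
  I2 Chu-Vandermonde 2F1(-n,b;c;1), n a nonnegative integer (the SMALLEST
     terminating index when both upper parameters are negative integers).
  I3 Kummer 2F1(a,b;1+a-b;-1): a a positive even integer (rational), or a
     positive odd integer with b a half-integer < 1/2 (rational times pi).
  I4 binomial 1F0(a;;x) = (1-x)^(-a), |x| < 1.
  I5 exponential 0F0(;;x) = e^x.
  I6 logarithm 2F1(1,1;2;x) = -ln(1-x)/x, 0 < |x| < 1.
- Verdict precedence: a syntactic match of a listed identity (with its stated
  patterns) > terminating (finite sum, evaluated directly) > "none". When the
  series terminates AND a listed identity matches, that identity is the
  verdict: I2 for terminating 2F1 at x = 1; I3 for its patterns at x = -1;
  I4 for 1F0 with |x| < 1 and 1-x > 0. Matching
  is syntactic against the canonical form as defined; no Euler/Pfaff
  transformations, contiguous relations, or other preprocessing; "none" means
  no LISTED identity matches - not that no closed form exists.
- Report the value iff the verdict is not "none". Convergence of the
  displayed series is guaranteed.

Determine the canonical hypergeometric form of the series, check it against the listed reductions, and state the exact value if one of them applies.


The series (x = 2/7) is 2F1: upper {3/4, 11/2}, lower {2}, prefactor -4/7. Verdict: none (x = 2/7): each listed identity misses the multisets {3/4, 11/2} ; {2}.

First insight: with t_0 = -4/7, the expanded ratio factors over Q; prefactor -4/7, roots give parameters.
Consecutive-term ratio: r(k) = (2/7) * (k+3/4) (k+11/2) / [(k+2) (k+1)] - rational; roots negated = parameters, x = (2/7), C = -4/7.


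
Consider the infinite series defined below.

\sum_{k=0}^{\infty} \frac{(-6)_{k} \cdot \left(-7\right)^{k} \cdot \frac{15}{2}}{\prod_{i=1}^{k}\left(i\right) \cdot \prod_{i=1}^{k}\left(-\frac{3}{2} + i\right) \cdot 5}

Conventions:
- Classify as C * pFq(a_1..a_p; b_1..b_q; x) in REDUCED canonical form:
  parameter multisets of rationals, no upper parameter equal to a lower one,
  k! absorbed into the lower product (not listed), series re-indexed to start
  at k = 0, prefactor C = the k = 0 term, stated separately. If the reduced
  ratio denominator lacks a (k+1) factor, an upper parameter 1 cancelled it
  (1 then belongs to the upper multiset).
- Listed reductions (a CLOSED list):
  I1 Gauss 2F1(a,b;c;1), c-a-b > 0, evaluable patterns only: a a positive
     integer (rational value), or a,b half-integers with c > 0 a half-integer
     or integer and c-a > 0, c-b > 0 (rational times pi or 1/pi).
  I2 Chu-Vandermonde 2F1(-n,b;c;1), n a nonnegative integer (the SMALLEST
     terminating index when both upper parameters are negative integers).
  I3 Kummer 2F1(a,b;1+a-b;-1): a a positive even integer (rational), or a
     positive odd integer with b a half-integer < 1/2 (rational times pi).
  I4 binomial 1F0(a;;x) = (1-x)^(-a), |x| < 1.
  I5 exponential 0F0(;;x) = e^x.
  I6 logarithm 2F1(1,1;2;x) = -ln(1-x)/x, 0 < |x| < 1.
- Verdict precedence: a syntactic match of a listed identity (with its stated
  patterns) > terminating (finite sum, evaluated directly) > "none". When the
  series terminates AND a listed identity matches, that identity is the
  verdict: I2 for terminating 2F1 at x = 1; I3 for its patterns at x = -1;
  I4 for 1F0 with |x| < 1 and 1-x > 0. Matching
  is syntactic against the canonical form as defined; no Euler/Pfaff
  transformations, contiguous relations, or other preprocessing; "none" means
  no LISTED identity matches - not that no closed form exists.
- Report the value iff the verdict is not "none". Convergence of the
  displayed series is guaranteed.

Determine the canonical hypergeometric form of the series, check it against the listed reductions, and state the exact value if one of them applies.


With C = \frac{3}{2}: the canonical form is 1F1(-6; -\frac{1}{2}; -7). Verdict: terminating - the sum ends at index 6 because -6 is a negative integer; exact evaluation follows. Value: -\frac{13288441}{90}.

First insight: t_0 = \frac{3}{2} here, and the lower running product (C = 3/2, x = -7) is a rising factorial.
Adjacent-term ratio: r(k) = -7 * (k-6) / [(k-\frac{1}{2}) (k+1)] - poly over poly, x = -7 from leading terms; C = \frac{3}{2} at k = 0.


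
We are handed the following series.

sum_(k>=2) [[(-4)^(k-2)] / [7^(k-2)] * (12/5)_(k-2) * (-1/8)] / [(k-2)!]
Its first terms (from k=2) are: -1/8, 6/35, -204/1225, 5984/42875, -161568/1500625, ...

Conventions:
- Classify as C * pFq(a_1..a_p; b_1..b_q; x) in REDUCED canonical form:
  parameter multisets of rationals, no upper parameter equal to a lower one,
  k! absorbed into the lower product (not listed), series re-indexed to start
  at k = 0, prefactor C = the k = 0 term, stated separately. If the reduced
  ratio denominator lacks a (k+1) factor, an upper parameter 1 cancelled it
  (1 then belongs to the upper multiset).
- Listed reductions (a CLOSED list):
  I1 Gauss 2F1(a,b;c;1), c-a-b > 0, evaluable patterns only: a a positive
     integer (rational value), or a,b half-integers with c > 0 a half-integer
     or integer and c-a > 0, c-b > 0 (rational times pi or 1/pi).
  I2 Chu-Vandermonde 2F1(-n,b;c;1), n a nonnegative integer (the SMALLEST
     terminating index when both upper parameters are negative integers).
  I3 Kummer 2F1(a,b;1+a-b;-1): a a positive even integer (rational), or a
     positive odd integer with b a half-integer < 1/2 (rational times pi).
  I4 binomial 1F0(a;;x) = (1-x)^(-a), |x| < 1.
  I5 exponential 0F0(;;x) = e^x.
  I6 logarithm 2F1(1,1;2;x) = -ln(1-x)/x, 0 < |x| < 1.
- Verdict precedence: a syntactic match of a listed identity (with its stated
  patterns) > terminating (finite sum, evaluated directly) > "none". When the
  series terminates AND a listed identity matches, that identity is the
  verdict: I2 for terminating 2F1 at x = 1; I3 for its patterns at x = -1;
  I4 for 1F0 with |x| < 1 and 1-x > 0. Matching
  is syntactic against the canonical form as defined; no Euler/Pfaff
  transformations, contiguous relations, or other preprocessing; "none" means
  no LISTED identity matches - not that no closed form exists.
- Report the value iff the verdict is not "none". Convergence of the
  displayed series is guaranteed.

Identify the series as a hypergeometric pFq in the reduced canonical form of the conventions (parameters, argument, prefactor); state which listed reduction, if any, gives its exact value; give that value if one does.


x = -4/7 here; the reduced form reads 1F0, upper {12/5}, lower {-}, C = -1/8. Verdict: binomial (I4) fires (the 1F0 binomial series: exponent -12/5, x = -4/7). Exact value: (-1/8) * (11/7)^(-12/5).

Key step: t_0 = -1/8 here, and the two geometric factors (prefactor -1/8) combine into one argument.
Adjacent-term ratio: r(k) = (-4/7) * (k+12/5) / [(k+1)] ; factor over Q: parameters, x = (-4/7), and C = -1/8.


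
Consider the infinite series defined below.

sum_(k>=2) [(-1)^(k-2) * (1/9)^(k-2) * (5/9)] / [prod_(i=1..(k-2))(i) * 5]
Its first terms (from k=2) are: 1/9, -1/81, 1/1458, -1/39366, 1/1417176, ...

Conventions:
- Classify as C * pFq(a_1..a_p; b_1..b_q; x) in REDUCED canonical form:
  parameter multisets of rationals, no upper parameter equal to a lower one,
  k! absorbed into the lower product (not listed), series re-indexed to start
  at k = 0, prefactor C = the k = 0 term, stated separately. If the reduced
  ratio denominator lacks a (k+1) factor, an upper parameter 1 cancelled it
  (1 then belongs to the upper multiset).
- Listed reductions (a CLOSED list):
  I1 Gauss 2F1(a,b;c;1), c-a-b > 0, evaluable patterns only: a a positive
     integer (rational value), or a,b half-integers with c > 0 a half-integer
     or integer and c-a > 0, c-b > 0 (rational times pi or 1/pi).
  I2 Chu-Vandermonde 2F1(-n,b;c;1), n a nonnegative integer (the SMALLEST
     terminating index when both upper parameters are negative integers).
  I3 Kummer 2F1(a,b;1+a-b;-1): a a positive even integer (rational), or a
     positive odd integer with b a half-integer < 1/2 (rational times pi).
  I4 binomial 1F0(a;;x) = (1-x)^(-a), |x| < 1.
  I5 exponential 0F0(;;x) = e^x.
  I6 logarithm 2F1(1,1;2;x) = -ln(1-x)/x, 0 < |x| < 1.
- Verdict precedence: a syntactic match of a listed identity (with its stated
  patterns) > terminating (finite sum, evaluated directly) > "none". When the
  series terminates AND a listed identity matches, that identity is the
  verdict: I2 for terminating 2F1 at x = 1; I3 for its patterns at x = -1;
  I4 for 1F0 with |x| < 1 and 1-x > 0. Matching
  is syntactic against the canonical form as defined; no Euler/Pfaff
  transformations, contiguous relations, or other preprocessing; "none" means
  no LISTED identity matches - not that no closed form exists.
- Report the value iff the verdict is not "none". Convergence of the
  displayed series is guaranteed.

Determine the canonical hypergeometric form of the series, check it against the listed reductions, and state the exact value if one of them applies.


Canonical form: C = 1/9 times 0F0 with upper {-}, lower {-}, x = -1/9. Verdict at x = -1/9: exponential (I5) matches (the 0F0 exponential series at x = -1/9). Value: (1/9) * e^(-1/9).

Structural cue: x = (-1/9) and the product of the first k integers (prefactor 1/9) is k!.
Step ratio: r(k) = (-1/9) * 1 / [(k+1)] - rational; roots negated = parameters, x = (-1/9), C = 1/9.


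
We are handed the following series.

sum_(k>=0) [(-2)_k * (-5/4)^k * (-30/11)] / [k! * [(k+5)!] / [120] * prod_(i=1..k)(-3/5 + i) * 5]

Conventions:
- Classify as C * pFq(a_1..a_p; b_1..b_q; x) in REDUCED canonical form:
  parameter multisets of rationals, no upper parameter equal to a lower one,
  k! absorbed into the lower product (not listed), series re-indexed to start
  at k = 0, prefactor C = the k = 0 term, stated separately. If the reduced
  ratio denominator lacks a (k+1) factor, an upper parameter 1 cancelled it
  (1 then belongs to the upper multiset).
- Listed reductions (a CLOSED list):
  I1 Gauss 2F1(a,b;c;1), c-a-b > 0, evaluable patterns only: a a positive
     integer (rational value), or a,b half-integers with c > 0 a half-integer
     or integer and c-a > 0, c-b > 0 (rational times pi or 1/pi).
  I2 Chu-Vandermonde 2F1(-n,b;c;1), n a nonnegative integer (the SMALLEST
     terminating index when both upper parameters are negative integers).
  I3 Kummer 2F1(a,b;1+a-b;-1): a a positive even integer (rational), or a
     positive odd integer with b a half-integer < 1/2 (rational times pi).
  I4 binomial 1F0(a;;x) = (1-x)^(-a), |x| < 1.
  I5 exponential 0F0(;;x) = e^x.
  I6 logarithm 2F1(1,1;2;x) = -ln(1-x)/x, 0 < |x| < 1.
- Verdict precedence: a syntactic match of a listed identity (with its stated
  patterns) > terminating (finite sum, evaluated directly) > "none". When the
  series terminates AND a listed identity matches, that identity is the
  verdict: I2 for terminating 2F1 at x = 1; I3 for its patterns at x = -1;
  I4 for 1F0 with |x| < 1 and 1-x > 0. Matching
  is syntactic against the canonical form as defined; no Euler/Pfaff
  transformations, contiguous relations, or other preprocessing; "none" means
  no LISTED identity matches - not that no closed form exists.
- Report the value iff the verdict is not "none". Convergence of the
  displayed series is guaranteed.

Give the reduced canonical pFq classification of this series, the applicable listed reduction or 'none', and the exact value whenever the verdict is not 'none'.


x = -5/4 here; the reduced form reads 1F2, upper {-2}, lower {2/5, 6}, C = -6/11. Verdict: terminating. With -2 upstairs the series is a 3-term polynomial sum; evaluated term by term. Sum: -1803/1568.

First insight: t_0 = -6/11 here, and the denominator's factorial ratio (C = -6/11) is a lower Pochhammer.
Consecutive-term ratio: r(k) = (-5/4) * (k-2) / [(k+2/5) (k+6) (k+1)] - rational; roots negated = parameters, x = (-5/4), C = -6/11.


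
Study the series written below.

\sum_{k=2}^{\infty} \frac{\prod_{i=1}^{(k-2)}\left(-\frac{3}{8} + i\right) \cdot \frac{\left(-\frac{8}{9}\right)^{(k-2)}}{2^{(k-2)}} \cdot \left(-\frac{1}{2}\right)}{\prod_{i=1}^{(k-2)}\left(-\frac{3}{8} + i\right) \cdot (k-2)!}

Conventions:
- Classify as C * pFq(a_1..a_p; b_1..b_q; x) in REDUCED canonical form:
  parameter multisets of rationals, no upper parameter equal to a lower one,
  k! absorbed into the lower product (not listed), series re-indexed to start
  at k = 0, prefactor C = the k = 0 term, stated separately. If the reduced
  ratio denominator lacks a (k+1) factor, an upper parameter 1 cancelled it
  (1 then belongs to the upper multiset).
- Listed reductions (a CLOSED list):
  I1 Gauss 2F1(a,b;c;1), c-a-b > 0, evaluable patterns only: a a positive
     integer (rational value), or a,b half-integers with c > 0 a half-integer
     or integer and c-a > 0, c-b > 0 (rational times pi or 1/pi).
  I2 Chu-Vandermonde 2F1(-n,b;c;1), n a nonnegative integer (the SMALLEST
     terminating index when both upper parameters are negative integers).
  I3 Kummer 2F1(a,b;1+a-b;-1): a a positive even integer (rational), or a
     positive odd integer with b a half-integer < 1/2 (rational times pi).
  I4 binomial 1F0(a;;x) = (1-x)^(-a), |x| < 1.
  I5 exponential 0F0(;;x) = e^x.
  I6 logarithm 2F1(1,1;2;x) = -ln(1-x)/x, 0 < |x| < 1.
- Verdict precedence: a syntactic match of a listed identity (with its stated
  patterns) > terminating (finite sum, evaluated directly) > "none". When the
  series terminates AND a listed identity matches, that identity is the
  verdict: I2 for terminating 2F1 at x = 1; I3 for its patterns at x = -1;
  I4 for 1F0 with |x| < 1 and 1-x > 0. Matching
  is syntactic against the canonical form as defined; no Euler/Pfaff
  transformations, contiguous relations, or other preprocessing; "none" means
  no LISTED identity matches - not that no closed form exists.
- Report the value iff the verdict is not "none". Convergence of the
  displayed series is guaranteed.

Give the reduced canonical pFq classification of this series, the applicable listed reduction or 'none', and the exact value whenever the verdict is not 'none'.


Structural cue: t_0 being -\frac{1}{2}, the parameter 5/8 appears in both the upper and lower lists and cancels.
Term ratio: r(k) = -\frac{4}{9} * 1 / [(k+1)] - poly over poly, x = -\frac{4}{9} from leading terms; C = -\frac{1}{2} at k = 0.

Prefactor -\frac{1}{2}, argument -\frac{4}{9}: 0F0 with upper {-} over lower {-}. Verdict: this is the exponential series (I5) (the 0F0 exponential series at x = -\frac{4}{9}). Sum: \left(-\frac{1}{2}\right) \cdot e^{-\frac{4}{9}}.


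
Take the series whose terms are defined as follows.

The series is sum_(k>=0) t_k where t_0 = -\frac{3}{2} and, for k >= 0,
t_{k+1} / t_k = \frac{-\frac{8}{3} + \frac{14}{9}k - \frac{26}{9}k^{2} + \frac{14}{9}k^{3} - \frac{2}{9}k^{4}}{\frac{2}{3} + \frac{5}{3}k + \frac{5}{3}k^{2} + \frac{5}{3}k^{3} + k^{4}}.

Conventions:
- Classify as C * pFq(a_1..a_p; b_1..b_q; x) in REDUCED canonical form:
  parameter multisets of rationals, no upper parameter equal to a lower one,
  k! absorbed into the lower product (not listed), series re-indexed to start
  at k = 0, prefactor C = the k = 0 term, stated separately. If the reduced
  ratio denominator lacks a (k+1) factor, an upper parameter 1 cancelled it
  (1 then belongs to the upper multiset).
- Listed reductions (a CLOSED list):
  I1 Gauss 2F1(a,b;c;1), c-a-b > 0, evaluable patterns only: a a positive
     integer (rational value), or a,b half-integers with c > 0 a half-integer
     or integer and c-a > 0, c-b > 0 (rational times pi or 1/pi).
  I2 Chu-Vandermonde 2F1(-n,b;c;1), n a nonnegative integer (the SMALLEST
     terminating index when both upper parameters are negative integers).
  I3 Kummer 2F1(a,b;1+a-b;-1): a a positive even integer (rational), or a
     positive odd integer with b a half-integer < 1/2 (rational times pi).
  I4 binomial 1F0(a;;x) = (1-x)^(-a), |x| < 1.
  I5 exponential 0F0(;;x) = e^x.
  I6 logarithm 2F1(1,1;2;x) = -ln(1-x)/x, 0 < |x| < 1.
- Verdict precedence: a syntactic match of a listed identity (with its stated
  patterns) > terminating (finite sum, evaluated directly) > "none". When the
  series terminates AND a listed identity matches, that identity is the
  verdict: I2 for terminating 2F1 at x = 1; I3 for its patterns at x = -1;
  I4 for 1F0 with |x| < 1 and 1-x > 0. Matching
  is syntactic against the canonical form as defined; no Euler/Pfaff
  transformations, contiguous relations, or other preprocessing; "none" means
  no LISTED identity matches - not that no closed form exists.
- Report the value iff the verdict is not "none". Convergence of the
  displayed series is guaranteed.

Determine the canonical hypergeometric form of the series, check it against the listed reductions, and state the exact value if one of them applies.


Classification (C = -\frac{3}{2}): 2F1 with upper {-4, -3}, lower {\frac{2}{3}}, argument x = -\frac{2}{9}. Verdict: terminating. (-3)_k vanishes past k = 3, leaving a 4-term sum, computed directly. Value: \frac{67}{30}.

The tell: t_0 being -\frac{3}{2}, the ratio is unreduced: k^2 + 1 divides both sides (C = -3/2).
Ratio: r(k) = -\frac{2}{9} * (k-4) (k-3) / [(k+\frac{2}{3}) (k+1)] - rational in k, leading ratio -\frac{2}{9}; with t_0 = -\frac{3}{2}, classification follows.


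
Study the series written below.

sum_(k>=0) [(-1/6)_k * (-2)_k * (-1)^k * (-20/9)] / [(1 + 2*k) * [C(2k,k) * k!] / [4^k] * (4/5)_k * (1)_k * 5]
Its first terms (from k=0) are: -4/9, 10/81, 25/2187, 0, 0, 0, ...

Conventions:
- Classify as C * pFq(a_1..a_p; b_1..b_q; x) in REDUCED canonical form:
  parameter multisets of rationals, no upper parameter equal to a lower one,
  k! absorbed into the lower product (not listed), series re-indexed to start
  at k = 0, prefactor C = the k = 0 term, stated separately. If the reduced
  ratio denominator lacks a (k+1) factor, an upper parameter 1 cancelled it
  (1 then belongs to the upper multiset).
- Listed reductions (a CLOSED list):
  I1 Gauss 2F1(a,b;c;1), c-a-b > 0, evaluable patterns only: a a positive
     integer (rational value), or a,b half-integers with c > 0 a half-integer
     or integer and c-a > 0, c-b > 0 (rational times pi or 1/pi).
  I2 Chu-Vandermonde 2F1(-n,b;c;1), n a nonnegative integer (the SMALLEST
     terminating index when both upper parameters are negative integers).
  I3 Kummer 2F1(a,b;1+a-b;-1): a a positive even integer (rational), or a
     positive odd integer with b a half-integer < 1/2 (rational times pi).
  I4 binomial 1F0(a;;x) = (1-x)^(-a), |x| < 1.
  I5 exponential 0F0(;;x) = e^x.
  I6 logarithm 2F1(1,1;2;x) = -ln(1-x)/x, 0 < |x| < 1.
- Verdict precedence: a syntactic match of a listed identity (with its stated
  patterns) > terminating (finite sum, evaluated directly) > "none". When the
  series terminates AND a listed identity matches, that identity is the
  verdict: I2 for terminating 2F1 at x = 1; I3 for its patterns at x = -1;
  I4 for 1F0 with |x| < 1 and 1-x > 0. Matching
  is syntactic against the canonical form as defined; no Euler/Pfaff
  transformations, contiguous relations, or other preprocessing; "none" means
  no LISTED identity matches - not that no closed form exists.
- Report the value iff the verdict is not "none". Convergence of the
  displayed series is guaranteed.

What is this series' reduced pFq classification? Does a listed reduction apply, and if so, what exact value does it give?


The series (x = -1) is 2F2: upper {-2, -1/6}, lower {4/5, 3/2}, prefactor -4/9. Verdict: terminating (-2 upstairs). 3 nonzero terms in all; added directly. Sum: -677/2187.

The tell: t_0 being -4/9, (1)_k (prefactor -4/9) is k! itself.
Ratio: r(k) = (-1) * (k-2) (k-1/6) / [(k+4/5) (k+3/2) (k+1)] ; factor over Q: parameters, x = (-1), and C = -4/9.


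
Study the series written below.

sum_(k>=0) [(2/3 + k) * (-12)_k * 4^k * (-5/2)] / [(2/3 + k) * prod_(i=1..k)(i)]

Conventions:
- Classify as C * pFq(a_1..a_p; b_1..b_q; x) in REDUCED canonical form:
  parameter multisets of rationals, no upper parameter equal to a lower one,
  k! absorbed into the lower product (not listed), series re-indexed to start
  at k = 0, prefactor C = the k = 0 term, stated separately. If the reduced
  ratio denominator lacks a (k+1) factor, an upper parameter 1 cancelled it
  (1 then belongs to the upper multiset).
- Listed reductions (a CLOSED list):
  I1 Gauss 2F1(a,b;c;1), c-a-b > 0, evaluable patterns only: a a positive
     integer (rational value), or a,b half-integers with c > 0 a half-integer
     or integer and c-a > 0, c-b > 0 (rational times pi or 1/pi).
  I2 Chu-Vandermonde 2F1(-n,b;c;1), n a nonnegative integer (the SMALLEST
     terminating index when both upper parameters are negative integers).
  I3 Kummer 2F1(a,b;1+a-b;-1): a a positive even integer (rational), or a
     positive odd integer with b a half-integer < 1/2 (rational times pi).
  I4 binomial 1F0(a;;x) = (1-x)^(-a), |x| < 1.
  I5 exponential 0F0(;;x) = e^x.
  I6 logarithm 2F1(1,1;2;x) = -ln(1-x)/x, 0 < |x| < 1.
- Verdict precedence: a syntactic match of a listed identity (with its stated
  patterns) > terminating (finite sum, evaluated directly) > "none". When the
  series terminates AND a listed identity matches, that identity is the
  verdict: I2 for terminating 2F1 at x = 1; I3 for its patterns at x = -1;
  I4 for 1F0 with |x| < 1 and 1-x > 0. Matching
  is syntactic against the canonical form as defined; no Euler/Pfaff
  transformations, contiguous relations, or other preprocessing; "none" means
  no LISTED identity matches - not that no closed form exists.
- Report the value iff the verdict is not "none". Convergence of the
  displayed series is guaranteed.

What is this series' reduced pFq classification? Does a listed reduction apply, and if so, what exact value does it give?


This is -5/2 * 1F0(-12; -; 4) in reduced canonical form. Verdict: terminating at k = 12: the factor (-12)_k kills every later term; summing the 13 survivors is exact. Hence: -2657205/2.

Structural cue: x = 4 and the product of the first k integers (C = -5/2, x = 4) is k!.
Adjacent-term ratio: r(k) = 4 * (k-12) / [(k+1)] - rational; roots negated = parameters, x = 4, C = -5/2.
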